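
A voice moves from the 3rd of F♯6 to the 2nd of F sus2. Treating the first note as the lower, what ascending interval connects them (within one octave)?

F♯6 has A♯ as its 3rd, and F sus2 has G as its 2nd.
From A♯ to G: 9 semitones over a seventh = diminished.

diminished seventh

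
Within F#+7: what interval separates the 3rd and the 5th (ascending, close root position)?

F# augmented seventh: F# A# C## E.
The 3rd is A# and the 5th is C##.
From A# to C## is 4 semitones, exactly the major third.

major third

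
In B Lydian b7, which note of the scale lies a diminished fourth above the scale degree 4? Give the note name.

The scale is B C# D# E# F# G# A.
The scale degree 4 is E#; a diminished fourth above that is A — scale degree 7.

A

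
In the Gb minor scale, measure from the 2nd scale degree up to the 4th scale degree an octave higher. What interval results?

m10

The scale runs Gb Ab Bbb Cb Db Ebb Fb.
That puts Ab below Cb.
Ab up to Cb is 15 semitones, a half step narrower than a major tenth, so the interval is minor.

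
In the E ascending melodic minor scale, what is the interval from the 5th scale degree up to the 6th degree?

major 2nd

E melodic minor: E F# G A B C# D#.
The 5th scale degree is B and the 6th scale degree is C#.
Counting 2 letters and 2 half steps from B gives a major second.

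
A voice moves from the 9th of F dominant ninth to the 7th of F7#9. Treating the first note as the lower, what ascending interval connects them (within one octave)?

F dominant ninth has G as its 9th, and F7#9 has E♭ as its 7th.
G up to E♭ is 8 semitones, a half step narrower than a major sixth, so the interval is minor.

minor sixth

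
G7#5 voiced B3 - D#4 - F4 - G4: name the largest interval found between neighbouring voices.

major 3rd

Adjacent intervals: B3→D#4 = major third; D#4→F4 = diminished third; F4→G4 = major second.
The largest is B3 to D#4, a major third (4 semitones).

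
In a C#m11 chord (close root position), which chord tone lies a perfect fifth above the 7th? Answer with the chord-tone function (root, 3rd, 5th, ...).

C# minor eleventh is spelled C#–E–G#–B–D#–F#.
The 7th is B. A perfect fifth above B is F#.
F# is the chord's 11th.

11th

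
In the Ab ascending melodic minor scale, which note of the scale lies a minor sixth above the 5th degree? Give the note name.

The scale is Ab Bb Cb Db Eb F G.
The 5th degree is Eb; a minor sixth above that is Cb — scale degree 3.

Cb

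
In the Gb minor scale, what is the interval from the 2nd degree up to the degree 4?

The scale runs Gb Ab Bbb Cb Db Ebb Fb.
So we need the interval from Ab up to Cb.
From Ab to Cb: 3 semitones over a third = minor.

minor third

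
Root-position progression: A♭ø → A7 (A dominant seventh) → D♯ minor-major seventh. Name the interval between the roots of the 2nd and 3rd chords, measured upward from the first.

augmented 4th

The roots are A and D♯.
4 letter names make it a fourth; at 6 semitones (a half step wider than perfect) the quality is augmented.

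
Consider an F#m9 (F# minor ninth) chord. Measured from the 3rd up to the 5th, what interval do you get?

The chord tones of F#m9 (F# minor ninth) are F# A C# E G#.
So we need the interval from A up to C#.
A up to C# spans 3 letter names and 4 semitones — a major third.

major 3rd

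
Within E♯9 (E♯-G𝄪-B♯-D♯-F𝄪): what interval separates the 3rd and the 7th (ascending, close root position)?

diminished fifth

That puts G𝄪 below D♯.
G𝄪 up to D♯ is 6 semitones, a half step narrower than a perfect fifth, so the interval is diminished.
This 3–7 tritone is the characteristic tension at the heart of the dominant sound.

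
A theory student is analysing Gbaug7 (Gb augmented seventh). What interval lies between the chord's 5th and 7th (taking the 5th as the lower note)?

diminished third

The chord tones of Gb7#5 are Gb, Bb, D, Fb.
That puts D below Fb.
3 letter names make it a third; at 2 semitones (a whole step narrower than major) the quality is diminished.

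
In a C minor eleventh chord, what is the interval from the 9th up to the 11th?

The chord tones of Cm11 are C Eb G Bb D F.
That puts D below F.
3 letter names make it a third; at 3 semitones (a half step narrower than major) the quality is minor.

m3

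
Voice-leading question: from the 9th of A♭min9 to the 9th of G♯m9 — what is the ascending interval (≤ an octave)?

A♭min9 has B♭ as its 9th, and G♯m9 has A♯ as its 9th.
B♭ up to A♯ is 12 semitones, a half step wider than a major seventh, so the interval is augmented.

augmented seventh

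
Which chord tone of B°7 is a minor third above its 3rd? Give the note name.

F

The chord tones of Bdim7 are B, D, F, Ab.
The 3rd is D. A minor third above D is F.
F is the chord's 5th.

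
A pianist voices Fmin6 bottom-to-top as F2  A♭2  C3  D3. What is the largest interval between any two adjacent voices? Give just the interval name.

major third

Adjacent intervals: F2→A♭2 = minor third; A♭2→C3 = major third; C3→D3 = major second.
The largest is A♭2 to C3, a major third (4 semitones).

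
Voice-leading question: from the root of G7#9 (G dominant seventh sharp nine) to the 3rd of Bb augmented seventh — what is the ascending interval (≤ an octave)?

The root of G7#9 (G dominant seventh sharp nine) is G; the 3rd of Bb augmented seventh is D.
Counting 5 letters and 7 half steps from G gives a perfect fifth.

perfect 5th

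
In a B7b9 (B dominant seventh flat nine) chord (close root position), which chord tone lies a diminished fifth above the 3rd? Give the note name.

The chord tones of B7b9 are B, D#, F#, A, C.
The 3rd is D#. A diminished fifth above D# is A.
A is the chord's 7th.

A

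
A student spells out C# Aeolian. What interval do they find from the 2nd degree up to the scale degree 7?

Spelling C# Aeolian: C# D# E F# G# A B.
So we need the interval from D# up to B.
From D# to B: 8 semitones over a sixth = minor.

m6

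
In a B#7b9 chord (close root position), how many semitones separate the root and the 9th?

B#7b9 is spelled B#-D##-F##-A#-C#.
B# to C# is a minor ninth: 13 semitones.

13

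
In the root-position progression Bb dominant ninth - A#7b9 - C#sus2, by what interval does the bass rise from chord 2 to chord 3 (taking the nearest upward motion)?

The roots are A# and C#.
From A# to C#: 3 semitones over a third = minor.

m3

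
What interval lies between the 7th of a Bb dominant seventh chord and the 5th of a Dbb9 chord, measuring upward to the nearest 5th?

diminished octave

Bb dominant seventh has Ab as its 7th, and Dbb9 has Abb as its 5th.
From Ab to Abb: 11 semitones over an octave = diminished.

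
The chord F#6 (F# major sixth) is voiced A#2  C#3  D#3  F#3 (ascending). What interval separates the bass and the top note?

The outer voices are A#2 and F#3.
From A# to F#: 8 semitones over a sixth = minor.

minor 6th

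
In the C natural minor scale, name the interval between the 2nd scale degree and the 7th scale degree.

minor sixth

C natural minor: C D Eb F G Ab Bb.
That puts D below Bb.
D up to Bb is 8 semitones, a half step narrower than a major sixth, so the interval is minor.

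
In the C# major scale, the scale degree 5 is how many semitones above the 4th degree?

The scale is C# D# E# F# G# A# B#.
F# up to G# is a major second — 2 semitones.

2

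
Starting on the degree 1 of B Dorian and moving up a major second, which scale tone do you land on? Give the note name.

C#

The scale is B C# D E F# G# A.
The degree 1 is B; a major second above that is C# — scale degree 2.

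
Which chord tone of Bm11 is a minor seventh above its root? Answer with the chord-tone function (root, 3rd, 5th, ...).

7th

Spelling the chord: B D F# A C# E.
The root is B. A minor seventh above B is A.
A is the chord's 7th.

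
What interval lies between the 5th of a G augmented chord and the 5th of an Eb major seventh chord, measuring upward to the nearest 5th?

diminished 6th

The 5th of G augmented is D#; the 5th of Eb major seventh is Bb.
6 letter names make it a sixth; at 7 semitones (a whole step narrower than major) the quality is diminished.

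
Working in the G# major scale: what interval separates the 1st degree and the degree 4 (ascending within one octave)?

The scale runs G# A# B# C# D# E# F##.
So we need the interval from G# up to C#.
Counting 4 letters and 5 half steps from G# gives a perfect fourth.

perfect fourth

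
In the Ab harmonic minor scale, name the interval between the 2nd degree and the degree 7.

major 6th

Spelling the Ab harmonic minor scale: Ab Bb Cb Db Eb Fb G.
2nd degree = Bb; degree 7 = G.
Bb up to G spans 6 letter names and 9 semitones — a major sixth.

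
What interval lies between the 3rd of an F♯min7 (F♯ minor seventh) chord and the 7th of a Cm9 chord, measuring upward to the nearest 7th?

The 3rd of F♯min7 (F♯ minor seventh) is A; the 7th of Cm9 is B♭.
From A to B♭: 1 semitone over a second = minor.

minor second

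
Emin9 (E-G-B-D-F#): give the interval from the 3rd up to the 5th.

The 3rd is G and the 5th is B.
From G to B is 4 semitones, exactly the major third.

major third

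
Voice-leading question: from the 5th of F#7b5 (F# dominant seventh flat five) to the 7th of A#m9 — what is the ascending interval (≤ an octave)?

augmented fifth

F#7b5 (F# dominant seventh flat five) has C as its 5th, and A#m9 has G# as its 7th.
5 letter names make it a fifth; at 8 semitones (a half step wider than perfect) the quality is augmented.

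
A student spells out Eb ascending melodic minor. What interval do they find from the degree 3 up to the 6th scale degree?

Eb melodic minor: Eb F Gb Ab Bb C D.
That puts Gb below C.
4 letter names make it a fourth; at 6 semitones (a half step wider than perfect) the quality is augmented.

augmented fourth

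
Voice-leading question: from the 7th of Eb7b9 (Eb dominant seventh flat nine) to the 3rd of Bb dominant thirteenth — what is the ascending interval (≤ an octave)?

The 7th of Eb7b9 (Eb dominant seventh flat nine) is Db; the 3rd of Bb dominant thirteenth is D.
Db up to D is 1 semitone, a half step wider than a perfect unison, so the interval is augmented.

A1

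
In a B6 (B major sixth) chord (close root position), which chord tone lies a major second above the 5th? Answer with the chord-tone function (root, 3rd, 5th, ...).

6th

B major sixth: B D# F# G#.
The 5th is F#. A major second above F# is G#.
G# is the chord's 6th.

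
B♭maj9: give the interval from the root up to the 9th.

major 9th

B♭maj9: B♭–D–F–A–C.
Root = B♭; 9th = C.
Counting 9 letters and 14 half steps from B♭ gives a major ninth.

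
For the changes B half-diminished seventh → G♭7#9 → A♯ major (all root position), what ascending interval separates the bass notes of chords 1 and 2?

diminished sixth

The roots are B and G♭.
B up to G♭ is 7 semitones, a whole step narrower than a major sixth, so the interval is diminished.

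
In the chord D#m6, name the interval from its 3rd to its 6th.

The chord tones of D#m6 are D# F# A# B#.
So we need the interval from F# up to B#.
4 letter names make it a fourth; at 6 semitones (a half step wider than perfect) the quality is augmented.

augmented fourth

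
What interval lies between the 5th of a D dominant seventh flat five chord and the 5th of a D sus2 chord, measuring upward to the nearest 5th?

A1

D dominant seventh flat five has A♭ as its 5th, and D sus2 has A as its 5th.
1 letter names make it a unison; at 1 semitone (a half step wider than perfect) the quality is augmented.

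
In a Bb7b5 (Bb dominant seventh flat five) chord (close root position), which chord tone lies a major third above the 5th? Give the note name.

Spelling the chord: Bb D Fb Ab.
The 5th is Fb. A major third above Fb is Ab.
Ab is the chord's 7th.

Ab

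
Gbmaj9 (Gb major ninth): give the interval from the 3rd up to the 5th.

Gbmaj9: Gb-Bb-Db-F-Ab.
3rd = Bb; 5th = Db.
From Bb to Db: 3 semitones over a third = minor.

m3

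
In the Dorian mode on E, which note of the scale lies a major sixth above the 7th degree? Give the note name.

The scale is E F# G A B C# D.
The 7th degree is D; a major sixth above that is B — scale degree 5.

B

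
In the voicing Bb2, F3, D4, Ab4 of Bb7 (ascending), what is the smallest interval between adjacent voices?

diminished 5th

Adjacent intervals: Bb2→F3 = perfect fifth; F3→D4 = major sixth; D4→Ab4 = diminished fifth.
The smallest is D4 to Ab4, a diminished fifth (6 semitones).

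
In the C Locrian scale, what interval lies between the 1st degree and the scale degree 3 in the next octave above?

C locrian: C Db Eb F Gb Ab Bb.
So we need the interval from C up to Eb.
From C to Eb: 15 semitones over a tenth = minor.

minor tenth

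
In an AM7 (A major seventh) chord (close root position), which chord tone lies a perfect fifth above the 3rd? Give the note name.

AΔ7 is spelled A, C#, E, G#.
The 3rd is C#. A perfect fifth above C# is G#.
G# is the chord's 7th.

G#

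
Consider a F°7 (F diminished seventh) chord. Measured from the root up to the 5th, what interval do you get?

diminished fifth

F°7 (F diminished seventh) is spelled F, A♭, C♭, E𝄫.
That puts F below C♭.
From F to C♭: 6 semitones over a fifth = diminished.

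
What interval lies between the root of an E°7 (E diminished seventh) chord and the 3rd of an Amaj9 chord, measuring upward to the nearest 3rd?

M6

The root of E°7 (E diminished seventh) is E; the 3rd of Amaj9 is C#.
From E to C# is 9 semitones, exactly the major sixth.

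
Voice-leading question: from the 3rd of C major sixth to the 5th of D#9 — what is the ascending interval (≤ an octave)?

C major sixth has E as its 3rd, and D#9 has A# as its 5th.
From E to A#: 6 semitones over a fourth = augmented.

A4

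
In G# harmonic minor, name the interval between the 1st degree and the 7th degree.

major 7th

The scale runs G# A# B C# D# E F##.
1st degree = G#; 7th degree = F##.
From G# to F## is 11 semitones, exactly the major seventh.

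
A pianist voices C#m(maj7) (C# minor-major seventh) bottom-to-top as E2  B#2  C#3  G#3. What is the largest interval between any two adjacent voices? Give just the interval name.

Adjacent intervals: E2→B#2 = augmented fifth; B#2→C#3 = minor second; C#3→G#3 = perfect fifth.
The largest is E2 to B#2, an augmented fifth (8 semitones).

augmented 5th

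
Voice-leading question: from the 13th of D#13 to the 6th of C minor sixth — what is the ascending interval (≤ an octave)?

The 13th of D#13 is B#; the 6th of C minor sixth is A.
B# up to A is 9 semitones, a whole step narrower than a major seventh, so the interval is diminished.

diminished seventh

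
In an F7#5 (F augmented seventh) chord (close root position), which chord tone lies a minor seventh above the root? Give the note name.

Eb

F7#5: F-A-C#-Eb.
The root is F. A minor seventh above F is Eb.
Eb is the chord's 7th.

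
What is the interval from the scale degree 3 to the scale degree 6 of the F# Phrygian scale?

The scale runs F# G A B C# D E.
So we need the interval from A up to D.
Counting 4 letters and 5 half steps from A gives a perfect fourth.

perfect fourth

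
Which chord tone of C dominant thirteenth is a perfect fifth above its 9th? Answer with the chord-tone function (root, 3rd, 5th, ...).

13th

C13 (C dominant thirteenth): C, E, G, Bb, D, A.
The 9th is D. A perfect fifth above D is A.
A is the chord's 13th.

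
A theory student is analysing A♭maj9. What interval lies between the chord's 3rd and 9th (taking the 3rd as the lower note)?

minor 7th

A♭ major ninth is spelled A♭ C E♭ G B♭.
The 3rd is C and the 9th is B♭.
From C to B♭: 10 semitones over a seventh = minor.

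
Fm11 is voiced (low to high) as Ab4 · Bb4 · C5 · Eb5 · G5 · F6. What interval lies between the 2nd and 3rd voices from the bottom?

Those voices are Bb4 and C5.
Bb up to C spans 2 letter names and 2 semitones — a major second.

M2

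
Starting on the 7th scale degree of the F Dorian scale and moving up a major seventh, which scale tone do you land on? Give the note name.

D

The scale is F G Ab Bb C D Eb.
The 7th scale degree is Eb; a major seventh above that is D — scale degree 6.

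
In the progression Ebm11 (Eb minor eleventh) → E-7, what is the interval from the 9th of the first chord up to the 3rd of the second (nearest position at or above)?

The 9th of Ebm11 (Eb minor eleventh) is F; the 3rd of E-7 is G.
Counting 2 letters and 2 half steps from F gives a major second.

major second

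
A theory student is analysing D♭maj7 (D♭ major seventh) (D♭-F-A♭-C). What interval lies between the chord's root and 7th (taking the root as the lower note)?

major seventh

That puts D♭ below C.
D♭ up to C spans 7 letter names and 11 semitones — a major seventh.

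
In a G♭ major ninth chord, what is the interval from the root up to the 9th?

G♭maj9: G♭ B♭ D♭ F A♭.
So we need the interval from G♭ up to A♭.
From G♭ to A♭ is 14 semitones, exactly the major ninth.

major ninth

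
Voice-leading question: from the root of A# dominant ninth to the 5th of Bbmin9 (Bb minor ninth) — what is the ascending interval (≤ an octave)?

d6

The root of A# dominant ninth is A#; the 5th of Bbmin9 (Bb minor ninth) is F.
6 letter names make it a sixth; at 7 semitones (a whole step narrower than major) the quality is diminished.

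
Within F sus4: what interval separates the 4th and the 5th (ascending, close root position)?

major second

Fsus4 (F sus4): F-Bb-C.
The 4th is Bb and the 5th is C.
Counting 2 letters and 2 half steps from Bb gives a major second.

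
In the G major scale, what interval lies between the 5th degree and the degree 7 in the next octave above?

major 10th

Spelling the G major scale: G A B C D E F#.
The 5th degree is D and the degree 7 (up an octave) is F#.
From D to F# is 16 semitones, exactly the major tenth.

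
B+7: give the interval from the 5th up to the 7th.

B7#5 (B augmented seventh) is spelled B-D#-F##-A.
The 5th is F## and the 7th is A.
3 letter names make it a third; at 2 semitones (a whole step narrower than major) the quality is diminished.

diminished third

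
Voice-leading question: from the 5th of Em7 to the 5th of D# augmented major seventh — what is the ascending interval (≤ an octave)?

Em7 has B as its 5th, and D# augmented major seventh has A## as its 5th.
B up to A## is 12 semitones, a half step wider than a major seventh, so the interval is augmented.

augmented 7th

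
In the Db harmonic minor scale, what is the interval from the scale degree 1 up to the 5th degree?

Spelling the Db harmonic minor scale: Db Eb Fb Gb Ab Bbb C.
That puts Db below Ab.
Db up to Ab spans 5 letter names and 7 semitones — a perfect fifth.

perfect fifth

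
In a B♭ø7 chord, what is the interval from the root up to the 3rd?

B♭ø7: B♭-D♭-F♭-A♭.
Root = B♭; 3rd = D♭.
B♭ up to D♭ is 3 semitones, a half step narrower than a major third, so the interval is minor.

minor third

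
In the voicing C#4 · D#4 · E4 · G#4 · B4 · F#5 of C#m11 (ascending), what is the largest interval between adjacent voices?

perfect fifth

Adjacent intervals: C#4→D#4 = major second; D#4→E4 = minor second; E4→G#4 = major third; G#4→B4 = minor third; B4→F#5 = perfect fifth.
The largest is B4 to F#5, a perfect fifth (7 semitones).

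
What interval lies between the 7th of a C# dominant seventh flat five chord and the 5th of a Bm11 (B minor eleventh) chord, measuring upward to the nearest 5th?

The 7th of C# dominant seventh flat five is B; the 5th of Bm11 (B minor eleventh) is F#.
Counting 5 letters and 7 half steps from B gives a perfect fifth.

perfect 5th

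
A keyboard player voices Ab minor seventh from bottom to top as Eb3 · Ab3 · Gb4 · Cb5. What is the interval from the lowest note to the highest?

The outer voices are Eb3 and Cb5.
13 letter names make it a thirteenth; at 20 semitones (a half step narrower than major) the quality is minor.

minor 13th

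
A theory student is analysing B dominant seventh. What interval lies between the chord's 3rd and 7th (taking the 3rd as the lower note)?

d5

The chord tones of B dominant seventh are B, D#, F#, A.
The 3rd is D# and the 7th is A.
D# up to A is 6 semitones, a half step narrower than a perfect fifth, so the interval is diminished.
That tritone between 3rd and 7th is what gives the dominant seventh its pull toward resolution.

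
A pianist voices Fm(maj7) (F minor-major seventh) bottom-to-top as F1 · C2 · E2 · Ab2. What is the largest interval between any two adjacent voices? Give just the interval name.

Adjacent intervals: F1→C2 = perfect fifth; C2→E2 = major third; E2→Ab2 = diminished fourth.
The largest is F1 to C2, a perfect fifth (7 semitones).

perfect fifth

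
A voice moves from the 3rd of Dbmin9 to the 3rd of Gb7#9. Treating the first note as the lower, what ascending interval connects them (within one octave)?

The 3rd of Dbmin9 is Fb; the 3rd of Gb7#9 is Bb.
From Fb to Bb: 6 semitones over a fourth = augmented.

augmented fourth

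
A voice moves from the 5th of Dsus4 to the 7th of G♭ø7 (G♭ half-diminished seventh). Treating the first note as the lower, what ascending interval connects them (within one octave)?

d6

The 5th of Dsus4 is A; the 7th of G♭ø7 (G♭ half-diminished seventh) is F♭.
From A to F♭: 7 semitones over a sixth = diminished.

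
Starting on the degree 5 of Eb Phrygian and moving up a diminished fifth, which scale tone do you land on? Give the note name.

Fb

The scale is Eb Fb Gb Ab Bb Cb Db.
The degree 5 is Bb; a diminished fifth above that is Fb — scale degree 2.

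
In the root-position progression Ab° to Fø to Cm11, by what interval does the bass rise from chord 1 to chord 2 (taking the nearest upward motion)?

The roots are Ab and F.
From Ab to F is 9 semitones, exactly the major sixth.

major sixth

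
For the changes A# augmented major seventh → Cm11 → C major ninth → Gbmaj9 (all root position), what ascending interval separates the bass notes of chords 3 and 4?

d5

The roots are C and Gb.
From C to Gb: 6 semitones over a fifth = diminished.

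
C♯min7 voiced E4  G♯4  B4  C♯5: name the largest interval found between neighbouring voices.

major 3rd

Adjacent intervals: E4→G♯4 = major third; G♯4→B4 = minor third; B4→C♯5 = major second.
The largest is E4 to G♯4, a major third (4 semitones).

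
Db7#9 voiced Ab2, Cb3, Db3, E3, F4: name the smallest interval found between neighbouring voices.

Adjacent intervals: Ab2→Cb3 = minor third; Cb3→Db3 = major second; Db3→E3 = augmented second; E3→F4 = minor ninth.
The smallest is Cb3 to Db3, a major second (2 semitones).

major second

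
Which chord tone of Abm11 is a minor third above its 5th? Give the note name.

Gb

Spelling the chord: Ab Cb Eb Gb Bb Db.
The 5th is Eb. A minor third above Eb is Gb.
Gb is the chord's 7th.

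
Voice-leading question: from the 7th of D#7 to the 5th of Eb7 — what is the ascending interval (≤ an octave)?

The 7th of D#7 is C#; the 5th of Eb7 is Bb.
From C# to Bb: 9 semitones over a seventh = diminished.

diminished seventh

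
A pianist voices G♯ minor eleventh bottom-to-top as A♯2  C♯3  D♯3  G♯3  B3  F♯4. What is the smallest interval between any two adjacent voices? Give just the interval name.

major second

Adjacent intervals: A♯2→C♯3 = minor third; C♯3→D♯3 = major second; D♯3→G♯3 = perfect fourth; G♯3→B3 = minor third; B3→F♯4 = perfect fifth.
The smallest is C♯3 to D♯3, a major second (2 semitones).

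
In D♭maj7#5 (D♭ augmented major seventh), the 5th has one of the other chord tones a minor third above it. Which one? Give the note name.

D♭+maj7 (D♭ augmented major seventh) is spelled D♭–F–A–C.
The 5th is A. A minor third above A is C.
C is the chord's 7th.

C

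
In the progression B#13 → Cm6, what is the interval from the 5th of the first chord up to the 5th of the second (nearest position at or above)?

d2

B#13 has F## as its 5th, and Cm6 has G as its 5th.
2 letter names make it a second; at 0 semitones (a whole step narrower than major) the quality is diminished.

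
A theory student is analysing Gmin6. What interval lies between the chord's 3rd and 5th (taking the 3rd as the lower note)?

G minor sixth: G, Bb, D, E.
So we need the interval from Bb up to D.
Counting 3 letters and 4 half steps from Bb gives a major third.

major third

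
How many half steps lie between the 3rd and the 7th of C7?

C7 (C dominant seventh): C E G Bb.
E to Bb is a diminished fifth: 6 semitones.

6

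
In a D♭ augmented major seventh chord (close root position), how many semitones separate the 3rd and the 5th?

4

Spelling the chord: D♭-F-A-C.
F to A is a major third: 4 semitones.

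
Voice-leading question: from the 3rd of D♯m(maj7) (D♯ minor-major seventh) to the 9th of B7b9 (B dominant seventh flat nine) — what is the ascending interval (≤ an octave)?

The 3rd of D♯m(maj7) (D♯ minor-major seventh) is F♯; the 9th of B7b9 (B dominant seventh flat nine) is C.
5 letter names make it a fifth; at 6 semitones (a half step narrower than perfect) the quality is diminished.

diminished fifth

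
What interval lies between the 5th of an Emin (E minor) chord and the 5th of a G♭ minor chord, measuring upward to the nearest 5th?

diminished 3rd

Emin (E minor) has B as its 5th, and G♭ minor has D♭ as its 5th.
3 letter names make it a third; at 2 semitones (a whole step narrower than major) the quality is diminished.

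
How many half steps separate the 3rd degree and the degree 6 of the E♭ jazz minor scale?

The scale is E♭ F G♭ A♭ B♭ C D.
G♭ up to C is an augmented fourth — 6 semitones.

6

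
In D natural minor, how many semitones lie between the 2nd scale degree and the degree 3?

1

The scale is D E F G A B♭ C.
E up to F is a minor second — 1 semitone.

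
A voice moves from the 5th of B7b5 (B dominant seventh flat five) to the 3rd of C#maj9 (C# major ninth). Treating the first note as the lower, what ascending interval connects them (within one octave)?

augmented seventh

B7b5 (B dominant seventh flat five) has F as its 5th, and C#maj9 (C# major ninth) has E# as its 3rd.
7 letter names make it a seventh; at 12 semitones (a half step wider than major) the quality is augmented.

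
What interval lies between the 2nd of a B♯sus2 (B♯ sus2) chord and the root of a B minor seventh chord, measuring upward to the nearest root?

d7

B♯sus2 (B♯ sus2) has C𝄪 as its 2nd, and B minor seventh has B as its root.
7 letter names make it a seventh; at 9 semitones (a whole step narrower than major) the quality is diminished.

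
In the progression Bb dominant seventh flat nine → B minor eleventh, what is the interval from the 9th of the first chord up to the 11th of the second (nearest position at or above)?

Bb dominant seventh flat nine has Cb as its 9th, and B minor eleventh has E as its 11th.
3 letter names make it a third; at 5 semitones (a half step wider than major) the quality is augmented.

augmented 3rd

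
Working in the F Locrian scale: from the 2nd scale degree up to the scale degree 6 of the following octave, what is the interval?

F locrian: F G♭ A♭ B♭ C♭ D♭ E♭.
That puts G♭ below D♭.
From G♭ to D♭ is 19 semitones, exactly the perfect twelfth.

perfect 12th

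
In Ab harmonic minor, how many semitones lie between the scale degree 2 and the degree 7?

9

The scale is Ab Bb Cb Db Eb Fb G.
Bb up to G is a major sixth — 9 semitones.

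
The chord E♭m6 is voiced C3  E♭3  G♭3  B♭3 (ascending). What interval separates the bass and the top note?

The outer voices are C3 and B♭3.
From C to B♭: 10 semitones over a seventh = minor.

minor seventh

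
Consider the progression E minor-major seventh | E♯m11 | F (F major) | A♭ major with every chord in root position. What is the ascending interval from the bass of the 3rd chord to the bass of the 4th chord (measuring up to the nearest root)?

The roots are F and A♭.
3 letter names make it a third; at 3 semitones (a half step narrower than major) the quality is minor.

minor third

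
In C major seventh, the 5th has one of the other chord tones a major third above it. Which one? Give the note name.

Cmaj7 is spelled C–E–G–B.
The 5th is G. A major third above G is B.
B is the chord's 7th.

B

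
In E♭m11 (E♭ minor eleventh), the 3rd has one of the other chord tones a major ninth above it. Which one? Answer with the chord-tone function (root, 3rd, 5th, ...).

11th

Spelling the chord: E♭–G♭–B♭–D♭–F–A♭.
The 3rd is G♭. A major ninth above G♭ is A♭.
A♭ is the chord's 11th.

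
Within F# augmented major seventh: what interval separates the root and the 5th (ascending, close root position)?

F#+maj7 (F# augmented major seventh) is spelled F#–A#–C##–E#.
That puts F# below C##.
F# up to C## is 8 semitones, a half step wider than a perfect fifth, so the interval is augmented.

A5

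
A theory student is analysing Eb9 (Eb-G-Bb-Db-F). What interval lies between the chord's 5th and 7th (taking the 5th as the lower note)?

That puts Bb below Db.
3 letter names make it a third; at 3 semitones (a half step narrower than major) the quality is minor.

minor third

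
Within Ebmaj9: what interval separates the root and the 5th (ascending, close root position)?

P5

Spelling the chord: Eb–G–Bb–D–F.
That puts Eb below Bb.
Counting 5 letters and 7 half steps from Eb gives a perfect fifth.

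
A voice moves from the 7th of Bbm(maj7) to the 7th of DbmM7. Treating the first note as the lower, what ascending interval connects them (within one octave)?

minor third

The 7th of Bbm(maj7) is A; the 7th of DbmM7 is C.
A up to C is 3 semitones, a half step narrower than a major third, so the interval is minor.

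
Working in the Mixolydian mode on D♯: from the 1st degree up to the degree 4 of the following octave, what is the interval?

The scale runs D♯ E♯ F𝄪 G♯ A♯ B♯ C♯.
So we need the interval from D♯ up to G♯.
Counting 11 letters and 17 half steps from D♯ gives a perfect eleventh.

P11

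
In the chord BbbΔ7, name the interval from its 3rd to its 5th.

BbbΔ7 is spelled Bbb–Db–Fb–Ab.
3rd = Db; 5th = Fb.
From Db to Fb: 3 semitones over a third = minor.

minor third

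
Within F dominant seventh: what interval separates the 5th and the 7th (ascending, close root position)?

minor 3rd

F7 (F dominant seventh): F, A, C, E♭.
So we need the interval from C up to E♭.
C up to E♭ is 3 semitones, a half step narrower than a major third, so the interval is minor.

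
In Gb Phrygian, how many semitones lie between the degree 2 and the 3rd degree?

2

The scale is Gb Abb Bbb Cb Db Ebb Fb.
Abb up to Bbb is a major second — 2 semitones.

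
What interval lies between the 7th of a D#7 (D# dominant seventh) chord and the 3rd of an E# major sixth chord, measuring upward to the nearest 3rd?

augmented fifth

D#7 (D# dominant seventh) has C# as its 7th, and E# major sixth has G## as its 3rd.
From C# to G##: 8 semitones over a fifth = augmented.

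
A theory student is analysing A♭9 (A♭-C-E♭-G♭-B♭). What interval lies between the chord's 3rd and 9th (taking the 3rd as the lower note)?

That puts C below B♭.
From C to B♭: 10 semitones over a seventh = minor.

m7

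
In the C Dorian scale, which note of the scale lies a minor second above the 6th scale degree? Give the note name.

Bb

The scale is C D Eb F G A Bb.
The 6th scale degree is A; a minor second above that is Bb — scale degree 7.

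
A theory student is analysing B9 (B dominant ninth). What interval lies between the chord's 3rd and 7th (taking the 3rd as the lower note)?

B dominant ninth: B-D♯-F♯-A-C♯.
3rd = D♯; 7th = A.
5 letter names make it a fifth; at 6 semitones (a half step narrower than perfect) the quality is diminished.

diminished 5th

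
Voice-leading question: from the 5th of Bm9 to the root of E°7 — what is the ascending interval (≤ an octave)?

Bm9 has F# as its 5th, and E°7 has E as its root.
F# up to E is 10 semitones, a half step narrower than a major seventh, so the interval is minor.

minor seventh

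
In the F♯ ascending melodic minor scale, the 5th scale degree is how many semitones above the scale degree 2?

5

The scale is F♯ G♯ A B C♯ D♯ E♯.
G♯ up to C♯ is a perfect fourth — 5 semitones.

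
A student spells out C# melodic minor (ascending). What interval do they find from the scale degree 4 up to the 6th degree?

The scale runs C# D# E F# G# A# B#.
The scale degree 4 is F# and the 6th scale degree is A#.
F# up to A# spans 3 letter names and 4 semitones — a major third.

major third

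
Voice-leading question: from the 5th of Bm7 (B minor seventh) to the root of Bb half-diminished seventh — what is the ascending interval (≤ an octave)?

The 5th of Bm7 (B minor seventh) is F#; the root of Bb half-diminished seventh is Bb.
4 letter names make it a fourth; at 4 semitones (a half step narrower than perfect) the quality is diminished.

diminished fourth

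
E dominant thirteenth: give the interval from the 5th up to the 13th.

major ninth

E13 (E dominant thirteenth): E-G#-B-D-F#-C#.
That puts B below C#.
From B to C# is 14 semitones, exactly the major ninth.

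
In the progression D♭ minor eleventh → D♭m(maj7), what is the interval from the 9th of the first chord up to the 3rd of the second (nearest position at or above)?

minor second

The 9th of D♭ minor eleventh is E♭; the 3rd of D♭m(maj7) is F♭.
E♭ up to F♭ is 1 semitone, a half step narrower than a major second, so the interval is minor.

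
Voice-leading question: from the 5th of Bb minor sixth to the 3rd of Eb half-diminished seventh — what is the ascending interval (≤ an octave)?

Bb minor sixth has F as its 5th, and Eb half-diminished seventh has Gb as its 3rd.
F up to Gb is 1 semitone, a half step narrower than a major second, so the interval is minor.

minor second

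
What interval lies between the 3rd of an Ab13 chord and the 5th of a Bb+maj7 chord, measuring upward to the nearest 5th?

The 3rd of Ab13 is C; the 5th of Bb+maj7 is F#.
From C to F#: 6 semitones over a fourth = augmented.

augmented fourth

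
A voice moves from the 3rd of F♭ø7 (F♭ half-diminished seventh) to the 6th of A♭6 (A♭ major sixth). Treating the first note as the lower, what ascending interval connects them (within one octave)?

augmented sixth

The 3rd of F♭ø7 (F♭ half-diminished seventh) is A𝄫; the 6th of A♭6 (A♭ major sixth) is F.
From A𝄫 to F: 10 semitones over a sixth = augmented.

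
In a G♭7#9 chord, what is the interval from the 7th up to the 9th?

G♭7#9 (G♭ dominant seventh sharp nine): G♭-B♭-D♭-F♭-A.
The 7th is F♭ and the 9th is A.
From F♭ to A: 5 semitones over a third = augmented.

augmented third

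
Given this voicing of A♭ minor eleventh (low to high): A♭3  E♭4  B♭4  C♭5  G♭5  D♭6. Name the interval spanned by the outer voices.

The outer voices are A♭3 and D♭6.
Counting 18 letters and 29 half steps from A♭ gives a perfect 18th.

perfect 18th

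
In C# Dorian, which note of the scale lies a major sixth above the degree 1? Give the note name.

A#

The scale is C# D# E F# G# A# B.
The degree 1 is C#; a major sixth above that is A# — scale degree 6.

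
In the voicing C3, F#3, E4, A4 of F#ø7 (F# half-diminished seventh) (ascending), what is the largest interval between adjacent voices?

minor seventh

Adjacent intervals: C3→F#3 = augmented fourth; F#3→E4 = minor seventh; E4→A4 = perfect fourth.
The largest is F#3 to E4, a minor seventh (10 semitones).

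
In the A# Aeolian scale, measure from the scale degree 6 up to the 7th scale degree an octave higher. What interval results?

Spelling the A# Aeolian scale: A# B# C# D# E# F# G#.
The scale degree 6 is F# and the 7th scale degree (up an octave) is G#.
F# up to G# spans 9 letter names and 14 semitones — a major ninth.

M9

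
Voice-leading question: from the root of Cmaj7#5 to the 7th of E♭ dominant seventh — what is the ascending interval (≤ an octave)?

minor second

Cmaj7#5 has C as its root, and E♭ dominant seventh has D♭ as its 7th.
2 letter names make it a second; at 1 semitone (a half step narrower than major) the quality is minor.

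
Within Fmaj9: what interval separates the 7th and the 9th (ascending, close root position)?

Spelling the chord: F-A-C-E-G.
So we need the interval from E up to G.
E up to G is 3 semitones, a half step narrower than a major third, so the interval is minor.

minor 3rd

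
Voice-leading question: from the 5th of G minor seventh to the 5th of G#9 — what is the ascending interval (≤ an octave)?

augmented unison

G minor seventh has D as its 5th, and G#9 has D# as its 5th.
1 letter names make it a unison; at 1 semitone (a half step wider than perfect) the quality is augmented.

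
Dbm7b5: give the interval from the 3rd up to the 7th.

Spelling the chord: Db-Fb-Abb-Cb.
The 3rd is Fb and the 7th is Cb.
Fb up to Cb spans 5 letter names and 7 semitones — a perfect fifth.

perfect fifth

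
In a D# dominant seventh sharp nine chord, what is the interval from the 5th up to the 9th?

augmented 5th

D#7#9: D# F## A# C# E##.
So we need the interval from A# up to E##.
From A# to E##: 8 semitones over a fifth = augmented.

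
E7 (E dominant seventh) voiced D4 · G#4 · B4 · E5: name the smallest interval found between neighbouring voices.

m3

Adjacent intervals: D4→G#4 = augmented fourth; G#4→B4 = minor third; B4→E5 = perfect fourth.
The smallest is G#4 to B4, a minor third (3 semitones).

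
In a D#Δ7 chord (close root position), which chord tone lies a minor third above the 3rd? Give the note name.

A#

The chord tones of D#M7 are D#–F##–A#–C##.
The 3rd is F##. A minor third above F## is A#.
A# is the chord's 5th.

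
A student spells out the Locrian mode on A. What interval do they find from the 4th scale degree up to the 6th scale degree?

A locrian: A Bb C D Eb F G.
So we need the interval from D up to F.
From D to F: 3 semitones over a third = minor.

minor 3rd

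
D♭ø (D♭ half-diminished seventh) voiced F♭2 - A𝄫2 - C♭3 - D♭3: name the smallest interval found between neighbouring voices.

Adjacent intervals: F♭2→A𝄫2 = minor third; A𝄫2→C♭3 = major third; C♭3→D♭3 = major second.
The smallest is C♭3 to D♭3, a major second (2 semitones).

major 2nd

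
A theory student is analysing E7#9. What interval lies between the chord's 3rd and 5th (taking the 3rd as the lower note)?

The chord tones of E dominant seventh sharp nine are E G# B D F##.
The 3rd is G# and the 5th is B.
G# up to B is 3 semitones, a half step narrower than a major third, so the interval is minor.

minor third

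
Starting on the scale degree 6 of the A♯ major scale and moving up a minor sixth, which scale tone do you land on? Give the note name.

The scale is A♯ B♯ C𝄪 D♯ E♯ F𝄪 G𝄪.
The scale degree 6 is F𝄪; a minor sixth above that is D♯ — scale degree 4.

D#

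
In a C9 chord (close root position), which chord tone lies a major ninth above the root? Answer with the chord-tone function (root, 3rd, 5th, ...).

C9: C, E, G, B♭, D.
The root is C. A major ninth above C is D.
D is the chord's 9th.

9th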